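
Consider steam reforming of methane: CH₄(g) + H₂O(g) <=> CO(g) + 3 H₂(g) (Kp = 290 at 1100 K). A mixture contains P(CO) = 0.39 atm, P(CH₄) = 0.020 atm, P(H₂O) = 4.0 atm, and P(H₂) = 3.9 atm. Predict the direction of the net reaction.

Qp = P(CO)·P(H₂)³ / (P(CH₄)·P(H₂O)) = (0.39)·(3.9)³ / ((0.020)·(4.0)) = 290
Qp = 290 = Kp, so the system is already at equilibrium.

at equilibrium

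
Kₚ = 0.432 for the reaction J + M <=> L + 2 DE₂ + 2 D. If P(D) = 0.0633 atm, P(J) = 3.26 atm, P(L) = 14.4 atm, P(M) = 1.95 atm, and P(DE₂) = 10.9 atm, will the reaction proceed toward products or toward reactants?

to the left

Qₚ = P(L)·P(DE₂)²·P(D)² / (P(J)·P(M)) = (14.4)·(10.9)²·(0.0633)² / ((3.26)·(1.95)) = 1.08
Qₚ = 1.08 > Kₚ = 0.432, so the reverse reaction proceeds.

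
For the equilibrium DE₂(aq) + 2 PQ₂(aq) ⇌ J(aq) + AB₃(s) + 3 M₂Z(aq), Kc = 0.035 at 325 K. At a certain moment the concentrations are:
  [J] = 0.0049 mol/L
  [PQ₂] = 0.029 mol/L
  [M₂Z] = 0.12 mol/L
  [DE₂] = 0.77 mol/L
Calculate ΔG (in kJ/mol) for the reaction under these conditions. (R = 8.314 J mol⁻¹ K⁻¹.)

ΔG = -2.66 kJ/mol

(AB₃ is a pure solid — omitted from Qc.)
Qc = [J]·[M₂Z]³ / ([DE₂]·[PQ₂]²) = (0.0049)·(0.12)³ / ((0.77)·(0.029)²) = 0.0131
ΔG = RT ln(Qc/Kc) = (8.314 J mol⁻¹ K⁻¹)(325 K) × ln(0.0131/0.035)
   = (2.702 kJ/mol)(-0.9827) = -2.66 kJ/mol
ΔG < 0, so the forward reaction is spontaneous (proceeds forward).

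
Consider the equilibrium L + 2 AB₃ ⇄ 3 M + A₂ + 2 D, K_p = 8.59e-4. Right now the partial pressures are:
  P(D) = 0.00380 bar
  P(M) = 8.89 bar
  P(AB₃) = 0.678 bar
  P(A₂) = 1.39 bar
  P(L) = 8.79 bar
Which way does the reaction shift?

Q_p = P(M)³·P(A₂)·P(D)² / (P(L)·P(AB₃)²) = (8.89)³·(1.39)·(0.00380)² / ((8.79)·(0.678)²) = 0.00349
Q_p = 0.00349 > K_p = 8.59e-4, so the reverse reaction proceeds.

to the left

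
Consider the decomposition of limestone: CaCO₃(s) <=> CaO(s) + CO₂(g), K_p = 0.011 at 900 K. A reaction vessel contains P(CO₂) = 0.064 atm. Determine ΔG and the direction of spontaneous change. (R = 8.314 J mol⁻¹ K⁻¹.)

(CaCO₃, CaO are pure solids — omitted from Q_p.)
Q_p = P(CO₂) = 0.0640
ΔG = RT ln(Q_p/K_p) = (8.314 J mol⁻¹ K⁻¹)(900 K) × ln(0.0640/0.011)
   = (7.483 kJ/mol)(1.761) = 13.2 kJ/mol
ΔG > 0, so the forward reaction is non-spontaneous (proceeds in reverse).

ΔG = 13.2 kJ/mol; the forward reaction is non-spontaneous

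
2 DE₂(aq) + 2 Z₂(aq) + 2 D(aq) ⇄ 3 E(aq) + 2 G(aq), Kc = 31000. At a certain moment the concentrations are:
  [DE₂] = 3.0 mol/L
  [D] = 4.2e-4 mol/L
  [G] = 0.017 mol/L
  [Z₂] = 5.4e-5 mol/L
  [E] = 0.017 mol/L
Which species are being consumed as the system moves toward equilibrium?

Qc = [E]³·[G]² / ([DE₂]²·[Z₂]²·[D]²) = (0.017)³·(0.017)² / ((3.0)²·(5.4e-5)²·(4.2e-4)²) = 3.1e5
Qc = 3.1e5 > Kc = 31000: net reverse reaction.

E, G (products)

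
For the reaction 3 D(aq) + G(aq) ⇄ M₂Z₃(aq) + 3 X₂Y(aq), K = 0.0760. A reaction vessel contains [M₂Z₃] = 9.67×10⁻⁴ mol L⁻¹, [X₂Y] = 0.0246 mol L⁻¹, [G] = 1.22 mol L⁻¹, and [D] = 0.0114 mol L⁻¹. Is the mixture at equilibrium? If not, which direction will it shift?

Q = [M₂Z₃]·[X₂Y]³ / ([D]³·[G]) = (9.67×10⁻⁴)·(0.0246)³ / ((0.0114)³·(1.22)) = 0.00796
Q = 0.00796 < K = 0.0760: net forward reaction.

no; Q < K, reaction proceeds forward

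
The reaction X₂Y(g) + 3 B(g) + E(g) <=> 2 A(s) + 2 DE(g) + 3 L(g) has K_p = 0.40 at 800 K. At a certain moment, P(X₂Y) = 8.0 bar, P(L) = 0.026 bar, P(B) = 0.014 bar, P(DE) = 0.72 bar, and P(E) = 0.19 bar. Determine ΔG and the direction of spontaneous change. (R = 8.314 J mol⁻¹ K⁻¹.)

(A is a pure solid — omitted from Q_p.)
Q_p = P(DE)²·P(L)³ / (P(X₂Y)·P(B)³·P(E)) = (0.72)²·(0.026)³ / ((8.0)·(0.014)³·(0.19)) = 2.18
ΔG = RT ln(Q_p/K_p) = (8.314 J mol⁻¹ K⁻¹)(800 K) × ln(2.18/0.40)
   = (6.651 kJ/mol)(1.696) = 11.3 kJ/mol
ΔG > 0, so the forward reaction is non-spontaneous (proceeds in reverse).

ΔG = 11.3 kJ/mol; the forward reaction is non-spontaneous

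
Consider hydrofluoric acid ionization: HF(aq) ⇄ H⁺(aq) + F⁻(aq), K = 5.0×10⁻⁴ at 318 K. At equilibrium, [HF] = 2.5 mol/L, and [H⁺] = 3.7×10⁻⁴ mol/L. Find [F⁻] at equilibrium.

At equilibrium, K = [H⁺]·[F⁻] / [HF] = 5.0×10⁻⁴.
(3.7×10⁻⁴)·([F⁻]) / (2.5) = 5.0×10⁻⁴
[F⁻] = 3.38 = 3.4 mol/L

[F⁻] = 3.4 mol/L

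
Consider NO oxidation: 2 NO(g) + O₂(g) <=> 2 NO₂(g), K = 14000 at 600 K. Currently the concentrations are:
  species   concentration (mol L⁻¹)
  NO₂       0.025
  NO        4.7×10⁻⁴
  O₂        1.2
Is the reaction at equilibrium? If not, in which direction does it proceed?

Q = [NO₂]² / ([NO]²·[O₂]) = (0.025)² / ((4.7×10⁻⁴)²·(1.2)) = 2400
Q = 2400 < K = 14000, so the forward reaction proceeds.

toward products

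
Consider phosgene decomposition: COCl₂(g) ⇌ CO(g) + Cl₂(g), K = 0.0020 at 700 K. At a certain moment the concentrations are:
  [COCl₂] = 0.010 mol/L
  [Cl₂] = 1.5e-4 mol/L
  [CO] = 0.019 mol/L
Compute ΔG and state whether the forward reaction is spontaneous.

Q = [CO]·[Cl₂] / [COCl₂] = (0.019)·(1.5e-4) / (0.010) = 2.85e-4
ΔG = RT ln(Q/K) = (8.314 J mol⁻¹ K⁻¹)(700 K) × ln(2.85e-4/0.0020)
   = (5.820 kJ/mol)(-1.948) = -11.3 kJ/mol
ΔG < 0, so the forward reaction is spontaneous (proceeds forward).

ΔG = -11.3 kJ/mol; the forward reaction is spontaneous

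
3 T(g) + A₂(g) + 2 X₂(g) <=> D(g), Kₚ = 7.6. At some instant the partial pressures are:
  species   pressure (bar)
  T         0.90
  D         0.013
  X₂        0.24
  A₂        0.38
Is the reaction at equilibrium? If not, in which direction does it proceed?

Qₚ = P(D) / (P(T)³·P(A₂)·P(X₂)²) = (0.013) / ((0.90)³·(0.38)·(0.24)²) = 0.81
Qₚ = 0.81 < Kₚ = 7.6, so the forward reaction proceeds.

forward (toward products)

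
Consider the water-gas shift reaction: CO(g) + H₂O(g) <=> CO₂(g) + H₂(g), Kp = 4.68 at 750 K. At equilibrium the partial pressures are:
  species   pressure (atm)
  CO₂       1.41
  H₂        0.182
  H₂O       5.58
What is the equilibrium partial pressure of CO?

At equilibrium, Kp = P(CO₂)·P(H₂) / (P(CO)·P(H₂O)) = 4.68.
(1.41)·(0.182) / ((P(CO))·(5.58)) = 4.68
P(CO) = 0.00983 atm

P(CO) = 0.00983 atm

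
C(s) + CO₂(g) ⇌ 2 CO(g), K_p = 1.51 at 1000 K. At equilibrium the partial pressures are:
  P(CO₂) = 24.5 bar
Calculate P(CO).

(C is a pure solid — omitted from K_p.)
At equilibrium, K_p = P(CO)² / P(CO₂) = 1.51.
(P(CO))² / (24.5) = 1.51
P(CO)² = 37.0 ⇒ P(CO) = 6.08 bar

P(CO) = 6.08 bar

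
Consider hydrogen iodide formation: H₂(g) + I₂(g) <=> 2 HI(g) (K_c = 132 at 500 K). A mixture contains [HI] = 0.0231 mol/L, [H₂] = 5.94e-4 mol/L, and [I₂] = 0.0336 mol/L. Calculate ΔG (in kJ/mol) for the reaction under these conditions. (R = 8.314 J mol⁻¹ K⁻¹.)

Q_c = [HI]² / ([H₂]·[I₂]) = (0.0231)² / ((5.94e-4)·(0.0336)) = 26.7
ΔG = RT ln(Q_c/K_c) = (8.314 J mol⁻¹ K⁻¹)(500 K) × ln(26.7/132)
   = (4.157 kJ/mol)(-1.598) = -6.64 kJ/mol
ΔG < 0, so the forward reaction is spontaneous (proceeds forward).

ΔG = -6.64 kJ/mol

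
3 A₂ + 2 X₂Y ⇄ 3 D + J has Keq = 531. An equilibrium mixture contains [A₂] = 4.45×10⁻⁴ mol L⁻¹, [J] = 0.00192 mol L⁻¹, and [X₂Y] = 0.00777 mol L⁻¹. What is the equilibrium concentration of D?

[D] = 0.00114 mol L⁻¹

At equilibrium, Keq = [D]³·[J] / ([A₂]³·[X₂Y]²) = 531.
([D])³·(0.00192) / ((4.45×10⁻⁴)³·(0.00777)²) = 531
[D]³ = 1.47×10⁻⁹ ⇒ [D] = 0.00114 mol L⁻¹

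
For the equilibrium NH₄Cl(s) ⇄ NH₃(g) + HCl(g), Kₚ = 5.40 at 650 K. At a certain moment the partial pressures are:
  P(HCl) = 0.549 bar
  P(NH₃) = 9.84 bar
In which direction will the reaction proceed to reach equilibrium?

(NH₄Cl is a pure solid — omitted from Qₚ.)
Qₚ = P(NH₃)·P(HCl) = (9.84)·(0.549) = 5.40
Qₚ = 5.40 = Kₚ, so the system is already at equilibrium.

at equilibrium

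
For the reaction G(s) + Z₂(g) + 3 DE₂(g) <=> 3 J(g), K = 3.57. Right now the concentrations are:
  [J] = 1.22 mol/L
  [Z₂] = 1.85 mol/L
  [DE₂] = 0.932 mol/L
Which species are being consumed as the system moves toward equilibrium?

G, Z₂, DE₂ (reactants)

(G is a pure solid — omitted from Q.)
Q = [J]³ / ([Z₂]·[DE₂]³) = (1.22)³ / ((1.85)·(0.932)³) = 1.21
Q = 1.21 < K = 3.57: net forward reaction.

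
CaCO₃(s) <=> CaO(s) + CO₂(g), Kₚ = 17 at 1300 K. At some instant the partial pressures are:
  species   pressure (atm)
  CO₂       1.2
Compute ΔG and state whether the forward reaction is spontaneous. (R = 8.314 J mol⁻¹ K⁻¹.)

ΔG = -28.7 kJ/mol; the forward reaction is spontaneous

(CaCO₃, CaO are pure solids — omitted from Qₚ.)
Qₚ = P(CO₂) = 1.20
ΔG = RT ln(Qₚ/Kₚ) = (8.314 J mol⁻¹ K⁻¹)(1300 K) × ln(1.20/17)
   = (10.81 kJ/mol)(-2.651) = -28.7 kJ/mol
ΔG < 0, so the forward reaction is spontaneous (proceeds forward).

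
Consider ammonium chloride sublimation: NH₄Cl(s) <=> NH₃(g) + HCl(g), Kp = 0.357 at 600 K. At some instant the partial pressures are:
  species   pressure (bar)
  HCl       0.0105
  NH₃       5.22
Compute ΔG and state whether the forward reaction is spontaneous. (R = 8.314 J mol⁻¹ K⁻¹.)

ΔG = -9.35 kJ/mol; the forward reaction is spontaneous

(NH₄Cl is a pure solid — omitted from Qp.)
Qp = P(NH₃)·P(HCl) = (5.22)·(0.0105) = 0.0548
ΔG = RT ln(Qp/Kp) = (8.314 J mol⁻¹ K⁻¹)(600 K) × ln(0.0548/0.357)
   = (4.988 kJ/mol)(-1.874) = -9.35 kJ/mol
ΔG < 0, so the forward reaction is spontaneous (proceeds forward).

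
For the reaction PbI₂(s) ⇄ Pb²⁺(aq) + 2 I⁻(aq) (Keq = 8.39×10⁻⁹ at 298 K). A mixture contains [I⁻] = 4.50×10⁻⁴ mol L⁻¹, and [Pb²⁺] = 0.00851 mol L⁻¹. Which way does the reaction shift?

toward products

(PbI₂ is a pure solid — omitted from Q.)
Q = [Pb²⁺]·[I⁻]² = (0.00851)·(4.50×10⁻⁴)² = 1.72×10⁻⁹
Q = 1.72×10⁻⁹ < Keq = 8.39×10⁻⁹, so the forward reaction proceeds.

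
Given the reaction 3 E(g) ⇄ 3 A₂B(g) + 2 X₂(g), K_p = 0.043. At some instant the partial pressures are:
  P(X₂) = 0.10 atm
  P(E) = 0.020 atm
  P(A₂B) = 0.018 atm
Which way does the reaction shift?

Q_p = P(A₂B)³·P(X₂)² / P(E)³ = (0.018)³·(0.10)² / (0.020)³ = 0.0073
Q_p = 0.0073 < K_p = 0.043, so the forward reaction proceeds.

to the right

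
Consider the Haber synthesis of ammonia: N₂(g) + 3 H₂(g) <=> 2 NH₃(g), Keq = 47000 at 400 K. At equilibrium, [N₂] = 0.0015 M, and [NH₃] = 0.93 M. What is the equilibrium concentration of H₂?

[H₂] = 0.23 M

At equilibrium, Keq = [NH₃]² / ([N₂]·[H₂]³) = 47000.
(0.93)² / ((0.0015)·([H₂])³) = 47000
[H₂]³ = 0.0123 ⇒ [H₂] = 0.23 M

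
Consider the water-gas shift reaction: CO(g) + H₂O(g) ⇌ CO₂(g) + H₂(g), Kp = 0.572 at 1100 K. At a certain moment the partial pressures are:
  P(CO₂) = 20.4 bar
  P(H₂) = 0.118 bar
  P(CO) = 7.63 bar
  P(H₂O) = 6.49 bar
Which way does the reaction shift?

Qp = P(CO₂)·P(H₂) / (P(CO)·P(H₂O)) = (20.4)·(0.118) / ((7.63)·(6.49)) = 0.0486
Qp = 0.0486 < Kp = 0.572, so the forward reaction proceeds.

forward (toward products)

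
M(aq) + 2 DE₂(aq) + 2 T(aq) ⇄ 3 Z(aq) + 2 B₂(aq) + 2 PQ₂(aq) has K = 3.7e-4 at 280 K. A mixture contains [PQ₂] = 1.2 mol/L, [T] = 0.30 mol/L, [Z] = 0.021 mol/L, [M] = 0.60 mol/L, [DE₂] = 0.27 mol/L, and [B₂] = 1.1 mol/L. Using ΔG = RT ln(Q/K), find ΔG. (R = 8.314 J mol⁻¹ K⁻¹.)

Q = [Z]³·[B₂]²·[PQ₂]² / ([M]·[DE₂]²·[T]²) = (0.021)³·(1.1)²·(1.2)² / ((0.60)·(0.27)²·(0.30)²) = 0.00410
ΔG = RT ln(Q/K) = (8.314 J mol⁻¹ K⁻¹)(280 K) × ln(0.00410/3.7e-4)
   = (2.328 kJ/mol)(2.405) = 5.60 kJ/mol
ΔG > 0, so the forward reaction is non-spontaneous (proceeds in reverse).

ΔG = 5.60 kJ/mol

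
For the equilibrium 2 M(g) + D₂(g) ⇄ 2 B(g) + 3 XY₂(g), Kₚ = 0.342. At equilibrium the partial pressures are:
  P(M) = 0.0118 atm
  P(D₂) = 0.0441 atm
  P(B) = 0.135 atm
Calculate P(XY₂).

At equilibrium, Kₚ = P(B)²·P(XY₂)³ / (P(M)²·P(D₂)) = 0.342.
(0.135)²·(P(XY₂))³ / ((0.0118)²·(0.0441)) = 0.342
P(XY₂)³ = 1.15×10⁻⁴ ⇒ P(XY₂) = 0.0487 atm

P(XY₂) = 0.0487 atm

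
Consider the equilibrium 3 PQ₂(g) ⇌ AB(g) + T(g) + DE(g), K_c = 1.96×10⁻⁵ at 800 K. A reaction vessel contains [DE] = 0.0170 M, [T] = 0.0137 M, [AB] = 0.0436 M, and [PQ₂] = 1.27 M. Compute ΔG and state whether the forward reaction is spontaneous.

Q_c = [AB]·[T]·[DE] / [PQ₂]³ = (0.0436)·(0.0137)·(0.0170) / (1.27)³ = 4.96×10⁻⁶
ΔG = RT ln(Q_c/K_c) = (8.314 J mol⁻¹ K⁻¹)(800 K) × ln(4.96×10⁻⁶/1.96×10⁻⁵)
   = (6.651 kJ/mol)(-1.374) = -9.14 kJ/mol
ΔG < 0, so the forward reaction is spontaneous (proceeds forward).

ΔG = -9.14 kJ/mol; the forward reaction is spontaneous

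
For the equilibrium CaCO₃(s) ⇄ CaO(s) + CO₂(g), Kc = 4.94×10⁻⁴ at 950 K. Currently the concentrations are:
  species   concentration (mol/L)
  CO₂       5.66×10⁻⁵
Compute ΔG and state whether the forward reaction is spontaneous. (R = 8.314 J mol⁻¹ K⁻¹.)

(CaCO₃, CaO are pure solids — omitted from Qc.)
Qc = [CO₂] = 5.66×10⁻⁵
ΔG = RT ln(Qc/Kc) = (8.314 J mol⁻¹ K⁻¹)(950 K) × ln(5.66×10⁻⁵/4.94×10⁻⁴)
   = (7.898 kJ/mol)(-2.167) = -17.1 kJ/mol
ΔG < 0, so the forward reaction is spontaneous (proceeds forward).

ΔG = -17.1 kJ/mol; the forward reaction is spontaneous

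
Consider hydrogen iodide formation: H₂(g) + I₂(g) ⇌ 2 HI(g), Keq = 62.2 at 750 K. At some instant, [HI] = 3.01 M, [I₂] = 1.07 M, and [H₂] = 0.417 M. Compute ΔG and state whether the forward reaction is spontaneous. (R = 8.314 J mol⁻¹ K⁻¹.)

ΔG = -6.98 kJ/mol; the forward reaction is spontaneous

Q = [HI]² / ([H₂]·[I₂]) = (3.01)² / ((0.417)·(1.07)) = 20.3
ΔG = RT ln(Q/Keq) = (8.314 J mol⁻¹ K⁻¹)(750 K) × ln(20.3/62.2)
   = (6.236 kJ/mol)(-1.120) = -6.98 kJ/mol
ΔG < 0, so the forward reaction is spontaneous (proceeds forward).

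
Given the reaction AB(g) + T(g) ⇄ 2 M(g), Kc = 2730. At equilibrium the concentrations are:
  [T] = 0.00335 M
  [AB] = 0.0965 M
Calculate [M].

[M] = 0.939 M

At equilibrium, Kc = [M]² / ([AB]·[T]) = 2730.
([M])² / ((0.0965)·(0.00335)) = 2730
[M]² = 0.883 ⇒ [M] = 0.939 M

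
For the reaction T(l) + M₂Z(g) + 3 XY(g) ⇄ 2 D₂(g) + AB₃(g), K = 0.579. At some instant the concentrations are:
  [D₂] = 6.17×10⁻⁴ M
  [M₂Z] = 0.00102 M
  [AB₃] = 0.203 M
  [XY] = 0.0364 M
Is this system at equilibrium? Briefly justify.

(T is a pure liquid — omitted from Q.)
Q = [D₂]²·[AB₃] / ([M₂Z]·[XY]³) = (6.17×10⁻⁴)²·(0.203) / ((0.00102)·(0.0364)³) = 1.57
Q = 1.57 > K = 0.579: net reverse reaction.

no; Q > K, reaction proceeds in reverse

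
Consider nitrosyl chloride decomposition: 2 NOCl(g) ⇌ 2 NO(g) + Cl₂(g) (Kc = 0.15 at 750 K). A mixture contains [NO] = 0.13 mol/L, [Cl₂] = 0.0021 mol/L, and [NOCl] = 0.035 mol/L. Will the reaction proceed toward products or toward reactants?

Qc = [NO]²·[Cl₂] / [NOCl]² = (0.13)²·(0.0021) / (0.035)² = 0.029
Qc = 0.029 < Kc = 0.15, so the forward reaction proceeds.

to the right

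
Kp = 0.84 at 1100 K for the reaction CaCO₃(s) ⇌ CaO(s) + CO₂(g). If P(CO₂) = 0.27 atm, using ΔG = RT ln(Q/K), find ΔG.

(CaCO₃, CaO are pure solids — omitted from Qp.)
Qp = P(CO₂) = 0.270
ΔG = RT ln(Qp/Kp) = (8.314 J mol⁻¹ K⁻¹)(1100 K) × ln(0.270/0.84)
   = (9.145 kJ/mol)(-1.135) = -10.4 kJ/mol
ΔG < 0, so the forward reaction is spontaneous (proceeds forward).

ΔG = -10.4 kJ/mol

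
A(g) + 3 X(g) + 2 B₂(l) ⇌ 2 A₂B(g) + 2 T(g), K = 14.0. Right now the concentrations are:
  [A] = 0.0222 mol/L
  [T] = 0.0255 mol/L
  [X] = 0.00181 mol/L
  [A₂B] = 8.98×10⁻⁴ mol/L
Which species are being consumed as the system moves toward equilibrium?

A, X, B₂ (reactants)

(B₂ is a pure liquid — omitted from Q.)
Q = [A₂B]²·[T]² / ([A]·[X]³) = (8.98×10⁻⁴)²·(0.0255)² / ((0.0222)·(0.00181)³) = 3.98
Q = 3.98 < K = 14.0: net forward reaction.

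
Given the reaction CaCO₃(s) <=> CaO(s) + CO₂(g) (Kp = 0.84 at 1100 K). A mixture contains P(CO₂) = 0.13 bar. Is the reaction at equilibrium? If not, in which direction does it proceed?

(CaCO₃, CaO are pure solids — omitted from Qp.)
Qp = P(CO₂) = 0.13
Qp = 0.13 < Kp = 0.84, so the forward reaction proceeds.

in the forward direction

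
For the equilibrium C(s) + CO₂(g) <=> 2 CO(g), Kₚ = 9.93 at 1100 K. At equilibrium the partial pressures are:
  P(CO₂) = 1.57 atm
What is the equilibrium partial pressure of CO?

(C is a pure solid — omitted from Kₚ.)
At equilibrium, Kₚ = P(CO)² / P(CO₂) = 9.93.
(P(CO))² / (1.57) = 9.93
P(CO)² = 15.6 ⇒ P(CO) = 3.95 atm

P(CO) = 3.95 atm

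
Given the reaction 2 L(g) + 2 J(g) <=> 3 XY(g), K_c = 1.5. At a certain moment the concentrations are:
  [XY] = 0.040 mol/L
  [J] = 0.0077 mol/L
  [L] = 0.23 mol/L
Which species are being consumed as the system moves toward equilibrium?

XY (products)

Q_c = [XY]³ / ([L]²·[J]²) = (0.040)³ / ((0.23)²·(0.0077)²) = 20
Q_c = 20 > K_c = 1.5: net reverse reaction.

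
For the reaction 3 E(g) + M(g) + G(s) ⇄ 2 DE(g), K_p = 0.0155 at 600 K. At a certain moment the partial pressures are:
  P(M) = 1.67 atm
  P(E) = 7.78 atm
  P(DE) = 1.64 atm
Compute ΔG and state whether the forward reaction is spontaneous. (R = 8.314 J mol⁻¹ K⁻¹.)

ΔG = -7.54 kJ/mol; the forward reaction is spontaneous

(G is a pure solid — omitted from Q_p.)
Q_p = P(DE)² / (P(E)³·P(M)) = (1.64)² / ((7.78)³·(1.67)) = 0.00342
ΔG = RT ln(Q_p/K_p) = (8.314 J mol⁻¹ K⁻¹)(600 K) × ln(0.00342/0.0155)
   = (4.988 kJ/mol)(-1.511) = -7.54 kJ/mol
ΔG < 0, so the forward reaction is spontaneous (proceeds forward).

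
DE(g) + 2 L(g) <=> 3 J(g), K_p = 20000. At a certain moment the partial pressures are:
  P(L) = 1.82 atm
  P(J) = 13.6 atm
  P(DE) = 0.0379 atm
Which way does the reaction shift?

no net change (already at equilibrium)

Q_p = P(J)³ / (P(DE)·P(L)²) = (13.6)³ / ((0.0379)·(1.82)²) = 20000
Q_p = 20000 = K_p, so the system is already at equilibrium.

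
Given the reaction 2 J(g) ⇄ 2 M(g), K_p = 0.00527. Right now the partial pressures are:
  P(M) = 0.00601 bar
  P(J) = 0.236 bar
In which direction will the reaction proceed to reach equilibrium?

Q_p = P(M)² / P(J)² = (0.00601)² / (0.236)² = 6.49×10⁻⁴
Q_p = 6.49×10⁻⁴ < K_p = 0.00527, so the forward reaction proceeds.

in the forward direction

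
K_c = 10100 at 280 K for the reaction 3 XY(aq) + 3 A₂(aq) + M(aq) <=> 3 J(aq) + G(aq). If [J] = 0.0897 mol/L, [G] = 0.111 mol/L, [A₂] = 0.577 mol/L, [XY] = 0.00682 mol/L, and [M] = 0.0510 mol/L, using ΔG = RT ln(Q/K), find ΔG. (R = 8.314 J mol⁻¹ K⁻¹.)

ΔG = 2.18 kJ/mol

Q_c = [J]³·[G] / ([XY]³·[A₂]³·[M]) = (0.0897)³·(0.111) / ((0.00682)³·(0.577)³·(0.0510)) = 25800
ΔG = RT ln(Q_c/K_c) = (8.314 J mol⁻¹ K⁻¹)(280 K) × ln(25800/10100)
   = (2.328 kJ/mol)(0.9378) = 2.18 kJ/mol
ΔG > 0, so the forward reaction is non-spontaneous (proceeds in reverse).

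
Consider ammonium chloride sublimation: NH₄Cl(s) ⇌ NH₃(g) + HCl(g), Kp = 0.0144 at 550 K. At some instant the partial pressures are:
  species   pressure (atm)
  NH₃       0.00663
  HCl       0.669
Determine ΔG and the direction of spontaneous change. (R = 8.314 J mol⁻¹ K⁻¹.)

(NH₄Cl is a pure solid — omitted from Qp.)
Qp = P(NH₃)·P(HCl) = (0.00663)·(0.669) = 0.00444
ΔG = RT ln(Qp/Kp) = (8.314 J mol⁻¹ K⁻¹)(550 K) × ln(0.00444/0.0144)
   = (4.573 kJ/mol)(-1.177) = -5.38 kJ/mol
ΔG < 0, so the forward reaction is spontaneous (proceeds forward).

ΔG = -5.38 kJ/mol; the forward reaction is spontaneous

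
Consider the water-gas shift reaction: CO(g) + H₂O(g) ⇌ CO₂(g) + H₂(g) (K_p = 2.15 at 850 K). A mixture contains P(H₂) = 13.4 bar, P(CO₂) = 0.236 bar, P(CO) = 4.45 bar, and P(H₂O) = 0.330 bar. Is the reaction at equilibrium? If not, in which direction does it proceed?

Q_p = P(CO₂)·P(H₂) / (P(CO)·P(H₂O)) = (0.236)·(13.4) / ((4.45)·(0.330)) = 2.15
Q_p = 2.15 = K_p, so the system is already at equilibrium.

no net change (already at equilibrium)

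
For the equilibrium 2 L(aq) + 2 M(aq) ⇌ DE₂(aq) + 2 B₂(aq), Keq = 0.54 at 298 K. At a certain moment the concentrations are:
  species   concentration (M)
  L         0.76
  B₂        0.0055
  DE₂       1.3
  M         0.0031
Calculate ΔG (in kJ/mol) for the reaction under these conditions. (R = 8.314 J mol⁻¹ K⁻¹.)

Q = [DE₂]·[B₂]² / ([L]²·[M]²) = (1.3)·(0.0055)² / ((0.76)²·(0.0031)²) = 7.08
ΔG = RT ln(Q/Keq) = (8.314 J mol⁻¹ K⁻¹)(298 K) × ln(7.08/0.54)
   = (2.478 kJ/mol)(2.573) = 6.38 kJ/mol
ΔG > 0, so the forward reaction is non-spontaneous (proceeds in reverse).

ΔG = 6.38 kJ/mol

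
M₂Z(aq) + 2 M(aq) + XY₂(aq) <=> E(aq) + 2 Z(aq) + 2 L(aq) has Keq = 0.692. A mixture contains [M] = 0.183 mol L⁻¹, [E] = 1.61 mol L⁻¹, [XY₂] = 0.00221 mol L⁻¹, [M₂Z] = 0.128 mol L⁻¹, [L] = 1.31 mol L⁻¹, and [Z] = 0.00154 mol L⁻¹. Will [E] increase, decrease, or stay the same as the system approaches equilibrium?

Q = [E]·[Z]²·[L]² / ([M₂Z]·[M]²·[XY₂]) = (1.61)·(0.00154)²·(1.31)² / ((0.128)·(0.183)²·(0.00221)) = 0.692
Q = 0.692 = Keq; the system is at equilibrium.

stay the same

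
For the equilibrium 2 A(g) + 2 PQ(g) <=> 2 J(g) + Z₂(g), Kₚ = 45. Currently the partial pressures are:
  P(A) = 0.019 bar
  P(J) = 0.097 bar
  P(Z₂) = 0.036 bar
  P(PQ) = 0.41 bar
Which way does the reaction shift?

to the right

Qₚ = P(J)²·P(Z₂) / (P(A)²·P(PQ)²) = (0.097)²·(0.036) / ((0.019)²·(0.41)²) = 5.6
Qₚ = 5.6 < Kₚ = 45, so the forward reaction proceeds.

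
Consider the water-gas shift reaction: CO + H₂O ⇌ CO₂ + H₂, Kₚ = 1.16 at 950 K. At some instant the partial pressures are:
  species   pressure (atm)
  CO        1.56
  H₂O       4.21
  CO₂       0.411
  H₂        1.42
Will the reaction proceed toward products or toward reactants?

in the forward direction

Qₚ = P(CO₂)·P(H₂) / (P(CO)·P(H₂O)) = (0.411)·(1.42) / ((1.56)·(4.21)) = 0.0889
Qₚ = 0.0889 < Kₚ = 1.16, so the forward reaction proceeds.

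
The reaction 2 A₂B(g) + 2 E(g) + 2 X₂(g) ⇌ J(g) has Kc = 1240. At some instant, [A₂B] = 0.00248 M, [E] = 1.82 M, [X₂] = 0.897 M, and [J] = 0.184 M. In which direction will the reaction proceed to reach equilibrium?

reverse (toward reactants)

Qc = [J] / ([A₂B]²·[E]²·[X₂]²) = (0.184) / ((0.00248)²·(1.82)²·(0.897)²) = 11200
Qc = 11200 > Kc = 1240, so the reverse reaction proceeds.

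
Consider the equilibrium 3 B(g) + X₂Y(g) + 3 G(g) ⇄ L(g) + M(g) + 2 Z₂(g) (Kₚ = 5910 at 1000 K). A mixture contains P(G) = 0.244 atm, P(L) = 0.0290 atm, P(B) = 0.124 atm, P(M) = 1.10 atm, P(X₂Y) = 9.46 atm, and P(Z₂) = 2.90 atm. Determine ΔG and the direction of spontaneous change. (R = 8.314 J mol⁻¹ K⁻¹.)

ΔG = -14.6 kJ/mol; the forward reaction is spontaneous

Qₚ = P(L)·P(M)·P(Z₂)² / (P(B)³·P(X₂Y)·P(G)³) = (0.0290)·(1.10)·(2.90)² / ((0.124)³·(9.46)·(0.244)³) = 1020
ΔG = RT ln(Qₚ/Kₚ) = (8.314 J mol⁻¹ K⁻¹)(1000 K) × ln(1020/5910)
   = (8.314 kJ/mol)(-1.757) = -14.6 kJ/mol
ΔG < 0, so the forward reaction is spontaneous (proceeds forward).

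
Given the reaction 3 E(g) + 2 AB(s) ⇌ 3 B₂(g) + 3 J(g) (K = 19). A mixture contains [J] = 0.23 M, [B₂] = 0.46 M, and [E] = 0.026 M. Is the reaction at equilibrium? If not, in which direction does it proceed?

in the reverse direction

(AB is a pure solid — omitted from Q.)
Q = [B₂]³·[J]³ / [E]³ = (0.46)³·(0.23)³ / (0.026)³ = 67
Q = 67 > K = 19, so the reverse reaction proceeds.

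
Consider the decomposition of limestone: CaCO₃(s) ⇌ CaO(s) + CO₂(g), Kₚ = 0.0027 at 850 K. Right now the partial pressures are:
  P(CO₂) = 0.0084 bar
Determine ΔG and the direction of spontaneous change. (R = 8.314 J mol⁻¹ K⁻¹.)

(CaCO₃, CaO are pure solids — omitted from Qₚ.)
Qₚ = P(CO₂) = 0.00840
ΔG = RT ln(Qₚ/Kₚ) = (8.314 J mol⁻¹ K⁻¹)(850 K) × ln(0.00840/0.0027)
   = (7.067 kJ/mol)(1.135) = 8.02 kJ/mol
ΔG > 0, so the forward reaction is non-spontaneous (proceeds in reverse).

ΔG = 8.02 kJ/mol; the forward reaction is non-spontaneous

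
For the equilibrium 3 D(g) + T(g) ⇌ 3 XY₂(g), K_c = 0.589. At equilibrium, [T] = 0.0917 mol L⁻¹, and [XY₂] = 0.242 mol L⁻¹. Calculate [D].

[D] = 0.640 mol L⁻¹

At equilibrium, K_c = [XY₂]³ / ([D]³·[T]) = 0.589.
(0.242)³ / (([D])³·(0.0917)) = 0.589
[D]³ = 0.262 ⇒ [D] = 0.640 mol L⁻¹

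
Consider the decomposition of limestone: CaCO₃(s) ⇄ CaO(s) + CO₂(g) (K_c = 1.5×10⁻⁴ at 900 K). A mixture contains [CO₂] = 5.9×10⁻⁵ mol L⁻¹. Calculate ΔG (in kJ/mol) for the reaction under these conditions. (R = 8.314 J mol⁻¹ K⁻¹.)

(CaCO₃, CaO are pure solids — omitted from Q_c.)
Q_c = [CO₂] = 5.90×10⁻⁵
ΔG = RT ln(Q_c/K_c) = (8.314 J mol⁻¹ K⁻¹)(900 K) × ln(5.90×10⁻⁵/1.5×10⁻⁴)
   = (7.483 kJ/mol)(-0.9331) = -6.98 kJ/mol
ΔG < 0, so the forward reaction is spontaneous (proceeds forward).

ΔG = -6.98 kJ/mol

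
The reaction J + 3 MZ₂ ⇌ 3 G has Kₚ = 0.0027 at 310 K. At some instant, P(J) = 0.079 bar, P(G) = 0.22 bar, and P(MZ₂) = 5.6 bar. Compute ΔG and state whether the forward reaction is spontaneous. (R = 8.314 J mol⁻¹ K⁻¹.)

ΔG = -3.24 kJ/mol; the forward reaction is spontaneous

Qₚ = P(G)³ / (P(J)·P(MZ₂)³) = (0.22)³ / ((0.079)·(5.6)³) = 7.67×10⁻⁴
ΔG = RT ln(Qₚ/Kₚ) = (8.314 J mol⁻¹ K⁻¹)(310 K) × ln(7.67×10⁻⁴/0.0027)
   = (2.577 kJ/mol)(-1.259) = -3.24 kJ/mol
ΔG < 0, so the forward reaction is spontaneous (proceeds forward).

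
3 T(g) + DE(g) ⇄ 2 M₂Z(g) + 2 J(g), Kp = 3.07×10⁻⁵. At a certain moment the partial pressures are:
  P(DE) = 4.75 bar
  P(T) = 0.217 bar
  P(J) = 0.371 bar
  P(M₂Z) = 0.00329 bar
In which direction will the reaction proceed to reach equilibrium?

Qp = P(M₂Z)²·P(J)² / (P(T)³·P(DE)) = (0.00329)²·(0.371)² / ((0.217)³·(4.75)) = 3.07×10⁻⁵
Qp = 3.07×10⁻⁵ = Kp, so the system is already at equilibrium.

neither direction; the system is at equilibrium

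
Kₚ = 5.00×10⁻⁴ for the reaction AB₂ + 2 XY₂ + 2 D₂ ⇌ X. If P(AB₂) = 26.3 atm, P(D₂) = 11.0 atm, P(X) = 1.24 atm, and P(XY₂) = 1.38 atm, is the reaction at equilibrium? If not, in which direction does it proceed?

forward (toward products)

Qₚ = P(X) / (P(AB₂)·P(XY₂)²·P(D₂)²) = (1.24) / ((26.3)·(1.38)²·(11.0)²) = 2.05×10⁻⁴
Qₚ = 2.05×10⁻⁴ < Kₚ = 5.00×10⁻⁴, so the forward reaction proceeds.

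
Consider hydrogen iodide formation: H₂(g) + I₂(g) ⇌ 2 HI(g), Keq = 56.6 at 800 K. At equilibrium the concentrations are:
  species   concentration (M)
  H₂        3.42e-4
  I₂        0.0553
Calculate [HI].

At equilibrium, Keq = [HI]² / ([H₂]·[I₂]) = 56.6.
([HI])² / ((3.42e-4)·(0.0553)) = 56.6
[HI]² = 0.00107 ⇒ [HI] = 0.0327 M

[HI] = 0.0327 M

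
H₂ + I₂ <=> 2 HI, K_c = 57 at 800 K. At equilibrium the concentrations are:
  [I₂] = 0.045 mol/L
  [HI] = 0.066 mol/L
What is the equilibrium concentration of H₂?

At equilibrium, K_c = [HI]² / ([H₂]·[I₂]) = 57.
(0.066)² / (([H₂])·(0.045)) = 57
[H₂] = 0.00170 = 0.0017 mol/L

[H₂] = 0.0017 mol/L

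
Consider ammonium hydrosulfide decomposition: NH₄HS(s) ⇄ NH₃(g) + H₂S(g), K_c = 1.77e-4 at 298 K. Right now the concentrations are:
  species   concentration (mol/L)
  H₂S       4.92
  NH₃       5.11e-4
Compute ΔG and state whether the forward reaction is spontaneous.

(NH₄HS is a pure solid — omitted from Q_c.)
Q_c = [NH₃]·[H₂S] = (5.11e-4)·(4.92) = 0.00251
ΔG = RT ln(Q_c/K_c) = (8.314 J mol⁻¹ K⁻¹)(298 K) × ln(0.00251/1.77e-4)
   = (2.478 kJ/mol)(2.652) = 6.57 kJ/mol
ΔG > 0, so the forward reaction is non-spontaneous (proceeds in reverse).

ΔG = 6.57 kJ/mol; the forward reaction is non-spontaneous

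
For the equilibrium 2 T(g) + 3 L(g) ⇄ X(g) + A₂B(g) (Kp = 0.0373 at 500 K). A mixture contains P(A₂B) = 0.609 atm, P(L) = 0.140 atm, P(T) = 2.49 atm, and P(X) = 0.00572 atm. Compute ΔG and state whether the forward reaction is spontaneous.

Qp = P(X)·P(A₂B) / (P(T)²·P(L)³) = (0.00572)·(0.609) / ((2.49)²·(0.140)³) = 0.205
ΔG = RT ln(Qp/Kp) = (8.314 J mol⁻¹ K⁻¹)(500 K) × ln(0.205/0.0373)
   = (4.157 kJ/mol)(1.704) = 7.08 kJ/mol
ΔG > 0, so the forward reaction is non-spontaneous (proceeds in reverse).

ΔG = 7.08 kJ/mol; the forward reaction is non-spontaneous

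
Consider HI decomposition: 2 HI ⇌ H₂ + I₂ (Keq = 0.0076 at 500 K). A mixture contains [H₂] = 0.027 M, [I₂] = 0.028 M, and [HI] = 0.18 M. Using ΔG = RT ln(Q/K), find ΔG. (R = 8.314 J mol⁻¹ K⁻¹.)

ΔG = 4.66 kJ/mol

Q = [H₂]·[I₂] / [HI]² = (0.027)·(0.028) / (0.18)² = 0.0233
ΔG = RT ln(Q/Keq) = (8.314 J mol⁻¹ K⁻¹)(500 K) × ln(0.0233/0.0076)
   = (4.157 kJ/mol)(1.120) = 4.66 kJ/mol
ΔG > 0, so the forward reaction is non-spontaneous (proceeds in reverse).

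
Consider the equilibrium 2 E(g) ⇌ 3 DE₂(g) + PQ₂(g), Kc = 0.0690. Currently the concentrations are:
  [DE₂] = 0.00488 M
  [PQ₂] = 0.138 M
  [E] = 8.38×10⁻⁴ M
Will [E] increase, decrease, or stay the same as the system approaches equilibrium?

decrease

Qc = [DE₂]³·[PQ₂] / [E]² = (0.00488)³·(0.138) / (8.38×10⁻⁴)² = 0.0228
Qc = 0.0228 < Kc = 0.0690: net forward reaction.
E is a reactant, so it decreases.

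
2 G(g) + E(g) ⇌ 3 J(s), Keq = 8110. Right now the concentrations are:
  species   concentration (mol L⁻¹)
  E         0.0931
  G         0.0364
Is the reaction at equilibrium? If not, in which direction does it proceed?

(J is a pure solid — omitted from Q.)
Q = 1 / ([G]²·[E]) = 1 / ((0.0364)²·(0.0931)) = 8110
Q = 8110 = Keq, so the system is already at equilibrium.

no net change (already at equilibrium)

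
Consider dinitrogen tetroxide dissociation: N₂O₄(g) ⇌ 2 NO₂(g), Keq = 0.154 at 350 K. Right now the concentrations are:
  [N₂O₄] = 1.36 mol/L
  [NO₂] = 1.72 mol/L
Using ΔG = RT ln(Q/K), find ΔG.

Q = [NO₂]² / [N₂O₄] = (1.72)² / (1.36) = 2.18
ΔG = RT ln(Q/Keq) = (8.314 J mol⁻¹ K⁻¹)(350 K) × ln(2.18/0.154)
   = (2.910 kJ/mol)(2.650) = 7.71 kJ/mol
ΔG > 0, so the forward reaction is non-spontaneous (proceeds in reverse).

ΔG = 7.71 kJ/mol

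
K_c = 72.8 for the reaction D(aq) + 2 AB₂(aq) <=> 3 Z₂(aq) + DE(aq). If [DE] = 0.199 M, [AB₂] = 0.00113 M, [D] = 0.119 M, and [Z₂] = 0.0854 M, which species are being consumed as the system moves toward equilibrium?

Q_c = [Z₂]³·[DE] / ([D]·[AB₂]²) = (0.0854)³·(0.199) / ((0.119)·(0.00113)²) = 816
Q_c = 816 > K_c = 72.8: net reverse reaction.

Z₂, DE (products)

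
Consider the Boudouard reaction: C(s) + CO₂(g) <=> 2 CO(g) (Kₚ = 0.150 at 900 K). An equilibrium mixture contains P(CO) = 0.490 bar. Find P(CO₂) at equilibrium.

P(CO₂) = 1.60 bar

(C is a pure solid — omitted from Kₚ.)
At equilibrium, Kₚ = P(CO)² / P(CO₂) = 0.150.
(0.490)² / (P(CO₂)) = 0.150
P(CO₂) = 1.60 bar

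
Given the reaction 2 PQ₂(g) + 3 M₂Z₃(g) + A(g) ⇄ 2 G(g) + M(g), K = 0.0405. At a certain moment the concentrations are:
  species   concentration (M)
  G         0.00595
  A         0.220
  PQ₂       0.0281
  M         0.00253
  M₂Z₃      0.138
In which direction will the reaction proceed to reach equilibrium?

to the left

Q = [G]²·[M] / ([PQ₂]²·[M₂Z₃]³·[A]) = (0.00595)²·(0.00253) / ((0.0281)²·(0.138)³·(0.220)) = 0.196
Q = 0.196 > K = 0.0405, so the reverse reaction proceeds.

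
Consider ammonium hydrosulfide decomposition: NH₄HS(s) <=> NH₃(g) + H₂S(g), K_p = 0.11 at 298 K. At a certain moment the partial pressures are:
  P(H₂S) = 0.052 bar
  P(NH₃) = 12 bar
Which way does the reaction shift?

toward reactants

(NH₄HS is a pure solid — omitted from Q_p.)
Q_p = P(NH₃)·P(H₂S) = (12)·(0.052) = 0.62
Q_p = 0.62 > K_p = 0.11, so the reverse reaction proceeds.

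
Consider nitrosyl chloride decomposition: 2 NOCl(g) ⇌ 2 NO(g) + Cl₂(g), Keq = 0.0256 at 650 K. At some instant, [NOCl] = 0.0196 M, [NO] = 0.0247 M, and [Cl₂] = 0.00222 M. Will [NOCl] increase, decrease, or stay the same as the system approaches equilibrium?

decrease

Q = [NO]²·[Cl₂] / [NOCl]² = (0.0247)²·(0.00222) / (0.0196)² = 0.00353
Q = 0.00353 < Keq = 0.0256: net forward reaction.
NOCl is a reactant, so it decreases.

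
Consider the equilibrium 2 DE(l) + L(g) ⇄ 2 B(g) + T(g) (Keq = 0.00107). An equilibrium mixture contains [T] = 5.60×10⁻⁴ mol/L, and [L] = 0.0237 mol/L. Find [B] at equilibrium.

[B] = 0.213 mol/L

(DE is a pure liquid — omitted from Keq.)
At equilibrium, Keq = [B]²·[T] / [L] = 0.00107.
([B])²·(5.60×10⁻⁴) / (0.0237) = 0.00107
[B]² = 0.0453 ⇒ [B] = 0.213 mol/L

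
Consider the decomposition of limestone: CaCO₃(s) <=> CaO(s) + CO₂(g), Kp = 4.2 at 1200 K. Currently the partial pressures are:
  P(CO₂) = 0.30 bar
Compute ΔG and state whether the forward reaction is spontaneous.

ΔG = -26.3 kJ/mol; the forward reaction is spontaneous

(CaCO₃, CaO are pure solids — omitted from Qp.)
Qp = P(CO₂) = 0.300
ΔG = RT ln(Qp/Kp) = (8.314 J mol⁻¹ K⁻¹)(1200 K) × ln(0.300/4.2)
   = (9.977 kJ/mol)(-2.639) = -26.3 kJ/mol
ΔG < 0, so the forward reaction is spontaneous (proceeds forward).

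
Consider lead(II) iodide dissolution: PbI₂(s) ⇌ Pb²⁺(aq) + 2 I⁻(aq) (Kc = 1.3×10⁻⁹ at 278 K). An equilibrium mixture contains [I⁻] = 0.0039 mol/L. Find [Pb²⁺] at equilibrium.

[Pb²⁺] = 8.5×10⁻⁵ mol/L

(PbI₂ is a pure solid — omitted from Kc.)
At equilibrium, Kc = [Pb²⁺]·[I⁻]² = 1.3×10⁻⁹.
([Pb²⁺])·(0.0039)² = 1.3×10⁻⁹
[Pb²⁺] = 8.55×10⁻⁵ = 8.5×10⁻⁵ mol/L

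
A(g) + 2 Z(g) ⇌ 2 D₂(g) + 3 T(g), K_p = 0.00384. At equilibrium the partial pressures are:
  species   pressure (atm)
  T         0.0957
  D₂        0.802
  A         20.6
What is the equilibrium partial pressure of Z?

P(Z) = 0.0844 atm

At equilibrium, K_p = P(D₂)²·P(T)³ / (P(A)·P(Z)²) = 0.00384.
(0.802)²·(0.0957)³ / ((20.6)·(P(Z))²) = 0.00384
P(Z)² = 0.00713 ⇒ P(Z) = 0.0844 atm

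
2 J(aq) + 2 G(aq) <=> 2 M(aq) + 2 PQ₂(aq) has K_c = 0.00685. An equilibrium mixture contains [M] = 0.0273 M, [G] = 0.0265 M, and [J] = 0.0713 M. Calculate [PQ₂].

[PQ₂] = 0.00573 M

At equilibrium, K_c = [M]²·[PQ₂]² / ([J]²·[G]²) = 0.00685.
(0.0273)²·([PQ₂])² / ((0.0713)²·(0.0265)²) = 0.00685
[PQ₂]² = 3.28e-5 ⇒ [PQ₂] = 0.00573 M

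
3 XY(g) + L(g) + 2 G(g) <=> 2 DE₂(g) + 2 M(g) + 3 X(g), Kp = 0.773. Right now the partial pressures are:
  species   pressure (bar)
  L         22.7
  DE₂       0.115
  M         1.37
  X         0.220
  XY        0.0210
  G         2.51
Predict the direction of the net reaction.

in the forward direction

Qp = P(DE₂)²·P(M)²·P(X)³ / (P(XY)³·P(L)·P(G)²) = (0.115)²·(1.37)²·(0.220)³ / ((0.0210)³·(22.7)·(2.51)²) = 0.200
Qp = 0.200 < Kp = 0.773, so the forward reaction proceeds.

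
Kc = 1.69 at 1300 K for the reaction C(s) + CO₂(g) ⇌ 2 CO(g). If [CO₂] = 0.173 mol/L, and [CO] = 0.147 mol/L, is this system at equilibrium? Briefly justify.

(C is a pure solid — omitted from Qc.)
Qc = [CO]² / [CO₂] = (0.147)² / (0.173) = 0.125
Qc = 0.125 < Kc = 1.69: net forward reaction.

no; Q < K, reaction proceeds forward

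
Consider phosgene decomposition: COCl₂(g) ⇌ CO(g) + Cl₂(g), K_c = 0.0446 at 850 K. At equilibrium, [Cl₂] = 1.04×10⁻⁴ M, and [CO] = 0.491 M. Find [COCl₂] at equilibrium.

[COCl₂] = 0.00114 M

At equilibrium, K_c = [CO]·[Cl₂] / [COCl₂] = 0.0446.
(0.491)·(1.04×10⁻⁴) / ([COCl₂]) = 0.0446
[COCl₂] = 0.00114 M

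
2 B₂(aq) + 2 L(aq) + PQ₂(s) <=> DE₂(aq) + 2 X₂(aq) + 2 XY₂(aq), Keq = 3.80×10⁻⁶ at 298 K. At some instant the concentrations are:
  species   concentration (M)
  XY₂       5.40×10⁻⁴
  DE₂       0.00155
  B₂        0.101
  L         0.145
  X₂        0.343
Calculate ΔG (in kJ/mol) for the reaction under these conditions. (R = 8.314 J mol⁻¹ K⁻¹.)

ΔG = -6.76 kJ/mol

(PQ₂ is a pure solid — omitted from Q.)
Q = [DE₂]·[X₂]²·[XY₂]² / ([B₂]²·[L]²) = (0.00155)·(0.343)²·(5.40×10⁻⁴)² / ((0.101)²·(0.145)²) = 2.48×10⁻⁷
ΔG = RT ln(Q/Keq) = (8.314 J mol⁻¹ K⁻¹)(298 K) × ln(2.48×10⁻⁷/3.80×10⁻⁶)
   = (2.478 kJ/mol)(-2.729) = -6.76 kJ/mol
ΔG < 0, so the forward reaction is spontaneous (proceeds forward).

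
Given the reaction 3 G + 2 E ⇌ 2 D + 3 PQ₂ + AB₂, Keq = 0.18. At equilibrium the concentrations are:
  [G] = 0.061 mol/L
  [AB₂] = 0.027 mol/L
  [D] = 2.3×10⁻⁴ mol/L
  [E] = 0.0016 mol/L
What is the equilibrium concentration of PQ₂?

[PQ₂] = 0.42 mol/L

At equilibrium, Keq = [D]²·[PQ₂]³·[AB₂] / ([G]³·[E]²) = 0.18.
(2.3×10⁻⁴)²·([PQ₂])³·(0.027) / ((0.061)³·(0.0016)²) = 0.18
[PQ₂]³ = 0.0732 ⇒ [PQ₂] = 0.42 mol/L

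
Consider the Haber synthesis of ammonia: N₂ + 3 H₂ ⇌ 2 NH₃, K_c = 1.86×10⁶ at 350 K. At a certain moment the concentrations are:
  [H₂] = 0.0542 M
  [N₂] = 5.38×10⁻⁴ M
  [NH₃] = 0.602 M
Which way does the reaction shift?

Q_c = [NH₃]² / ([N₂]·[H₂]³) = (0.602)² / ((5.38×10⁻⁴)·(0.0542)³) = 4.23×10⁶
Q_c = 4.23×10⁶ > K_c = 1.86×10⁶, so the reverse reaction proceeds.

to the left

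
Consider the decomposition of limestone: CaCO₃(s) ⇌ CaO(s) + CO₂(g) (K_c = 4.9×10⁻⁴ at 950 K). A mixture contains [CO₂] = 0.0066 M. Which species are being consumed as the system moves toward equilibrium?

CaO, CO₂ (products)

(CaCO₃, CaO are pure solids — omitted from Q_c.)
Q_c = [CO₂] = 0.0066
Q_c = 0.0066 > K_c = 4.9×10⁻⁴: net reverse reaction.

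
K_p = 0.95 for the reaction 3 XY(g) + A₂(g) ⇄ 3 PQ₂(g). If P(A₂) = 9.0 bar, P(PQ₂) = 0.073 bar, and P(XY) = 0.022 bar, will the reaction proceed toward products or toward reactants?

reverse (toward reactants)

Q_p = P(PQ₂)³ / (P(XY)³·P(A₂)) = (0.073)³ / ((0.022)³·(9.0)) = 4.1
Q_p = 4.1 > K_p = 0.95, so the reverse reaction proceeds.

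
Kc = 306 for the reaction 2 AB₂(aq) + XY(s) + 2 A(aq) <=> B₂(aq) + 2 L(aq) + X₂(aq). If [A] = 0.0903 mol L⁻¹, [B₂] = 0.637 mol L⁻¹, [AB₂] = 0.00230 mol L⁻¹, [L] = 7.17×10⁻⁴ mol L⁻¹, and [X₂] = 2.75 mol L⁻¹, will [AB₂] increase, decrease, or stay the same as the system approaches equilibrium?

(XY is a pure solid — omitted from Qc.)
Qc = [B₂]·[L]²·[X₂] / ([AB₂]²·[A]²) = (0.637)·(7.17×10⁻⁴)²·(2.75) / ((0.00230)²·(0.0903)²) = 20.9
Qc = 20.9 < Kc = 306: net forward reaction.
AB₂ is a reactant, so it decreases.

decrease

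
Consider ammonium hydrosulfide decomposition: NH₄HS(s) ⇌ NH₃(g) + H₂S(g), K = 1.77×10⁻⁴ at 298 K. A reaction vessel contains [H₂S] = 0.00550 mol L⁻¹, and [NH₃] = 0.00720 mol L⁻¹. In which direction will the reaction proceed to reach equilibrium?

(NH₄HS is a pure solid — omitted from Q.)
Q = [NH₃]·[H₂S] = (0.00720)·(0.00550) = 3.96×10⁻⁵
Q = 3.96×10⁻⁵ < K = 1.77×10⁻⁴, so the forward reaction proceeds.

to the right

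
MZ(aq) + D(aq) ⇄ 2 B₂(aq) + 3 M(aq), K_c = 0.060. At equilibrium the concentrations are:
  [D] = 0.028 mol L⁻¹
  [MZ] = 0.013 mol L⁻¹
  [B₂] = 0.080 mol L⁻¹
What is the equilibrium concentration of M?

[M] = 0.15 mol L⁻¹

At equilibrium, K_c = [B₂]²·[M]³ / ([MZ]·[D]) = 0.060.
(0.080)²·([M])³ / ((0.013)·(0.028)) = 0.060
[M]³ = 0.00341 ⇒ [M] = 0.15 mol L⁻¹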